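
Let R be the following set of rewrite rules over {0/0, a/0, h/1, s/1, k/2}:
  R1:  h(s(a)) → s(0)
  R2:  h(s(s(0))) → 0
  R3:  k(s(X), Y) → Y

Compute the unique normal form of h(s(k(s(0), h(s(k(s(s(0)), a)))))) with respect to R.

0

1. h(s(k(s(0), h(s(k(s(s(0)), a))))))  →  h(s(h(s(k(s(s(0)), a)))))   [R3 at 1.1]
2. h(s(h(s(k(s(s(0)), a)))))  →  h(s(h(s(a))))   [R3 at 1.1.1.1]
3. h(s(h(s(a))))  →  h(s(s(0)))   [R1 at 1.1]
4. h(s(s(0)))  →  0   [R2 at ε]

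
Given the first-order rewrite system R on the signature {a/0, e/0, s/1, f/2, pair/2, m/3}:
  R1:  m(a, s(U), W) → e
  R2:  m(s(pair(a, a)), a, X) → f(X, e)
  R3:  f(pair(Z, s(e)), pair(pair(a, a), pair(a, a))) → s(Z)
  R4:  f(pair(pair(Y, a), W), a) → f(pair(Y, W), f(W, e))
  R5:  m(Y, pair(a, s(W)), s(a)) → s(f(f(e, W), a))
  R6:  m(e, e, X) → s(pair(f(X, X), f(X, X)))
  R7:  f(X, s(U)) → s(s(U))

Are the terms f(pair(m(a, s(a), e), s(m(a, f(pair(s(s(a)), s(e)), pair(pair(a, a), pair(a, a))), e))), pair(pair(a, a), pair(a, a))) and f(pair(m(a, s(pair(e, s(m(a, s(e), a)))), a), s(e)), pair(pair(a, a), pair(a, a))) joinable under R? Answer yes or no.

Reduce t₁ = f(pair(m(a, s(a), e), s(m(a, f(pair(s(s(a)), s(e)), pair(pair(a, a), pair(a, a))), e))), pair(pair(a, a), pair(a, a))):
1. f(pair(m(a, s(a), e), s(m(a, f(pair(s(s(a)), s(e)), pair(pair(a, a), pair(a, a))), e))), pair(pair(a, a), pair(a, a)))  →  f(pair(e, s(m(a, f(pair(s(s(a)), s(e)), pair(pair(a, a), pair(a, a))), e))), pair(pair(a, a), pair(a, a)))   [R1 at 1.1]
2. f(pair(e, s(m(a, f(pair(s(s(a)), s(e)), pair(pair(a, a), pair(a, a))), e))), pair(pair(a, a), pair(a, a)))  →  f(pair(e, s(m(a, s(s(s(a))), e))), pair(pair(a, a), pair(a, a)))   [R3 at 1.2.1.2]
3. f(pair(e, s(m(a, s(s(s(a))), e))), pair(pair(a, a), pair(a, a)))  →  f(pair(e, s(e)), pair(pair(a, a), pair(a, a)))   [R1 at 1.2.1]
4. f(pair(e, s(e)), pair(pair(a, a), pair(a, a)))  →  s(e)   [R3 at ε]

Reduce t₂ = f(pair(m(a, s(pair(e, s(m(a, s(e), a)))), a), s(e)), pair(pair(a, a), pair(a, a))):
1. f(pair(m(a, s(pair(e, s(m(a, s(e), a)))), a), s(e)), pair(pair(a, a), pair(a, a)))  →  s(m(a, s(pair(e, s(m(a, s(e), a)))), a))   [R3 at ε]
2. s(m(a, s(pair(e, s(m(a, s(e), a)))), a))  →  s(e)   [R1 at 1]

yes — NF(t₁) = s(e), NF(t₂) = s(e)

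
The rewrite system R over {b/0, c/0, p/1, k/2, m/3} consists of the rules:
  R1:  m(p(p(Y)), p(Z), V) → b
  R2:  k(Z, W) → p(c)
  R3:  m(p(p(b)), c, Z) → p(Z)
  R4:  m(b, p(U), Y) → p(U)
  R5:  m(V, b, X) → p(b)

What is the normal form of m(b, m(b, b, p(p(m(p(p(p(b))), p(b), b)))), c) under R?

p(b)

1. m(b, m(b, b, p(p(m(p(p(p(b))), p(b), b)))), c)  →  m(b, p(b), c)   [R5 at 2]
2. m(b, p(b), c)  →  p(b)   [R4 at ε]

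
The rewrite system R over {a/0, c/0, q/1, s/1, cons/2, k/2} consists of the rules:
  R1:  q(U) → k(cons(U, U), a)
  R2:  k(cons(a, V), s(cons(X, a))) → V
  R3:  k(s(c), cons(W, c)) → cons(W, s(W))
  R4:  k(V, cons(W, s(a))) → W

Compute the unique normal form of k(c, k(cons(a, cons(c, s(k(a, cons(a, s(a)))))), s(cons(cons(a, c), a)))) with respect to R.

c

1. k(c, k(cons(a, cons(c, s(k(a, cons(a, s(a)))))), s(cons(cons(a, c), a))))  →  k(c, cons(c, s(k(a, cons(a, s(a))))))   [R2 at 2]
2. k(c, cons(c, s(k(a, cons(a, s(a))))))  →  k(c, cons(c, s(a)))   [R4 at 2.2.1]
3. k(c, cons(c, s(a)))  →  c   [R4 at ε]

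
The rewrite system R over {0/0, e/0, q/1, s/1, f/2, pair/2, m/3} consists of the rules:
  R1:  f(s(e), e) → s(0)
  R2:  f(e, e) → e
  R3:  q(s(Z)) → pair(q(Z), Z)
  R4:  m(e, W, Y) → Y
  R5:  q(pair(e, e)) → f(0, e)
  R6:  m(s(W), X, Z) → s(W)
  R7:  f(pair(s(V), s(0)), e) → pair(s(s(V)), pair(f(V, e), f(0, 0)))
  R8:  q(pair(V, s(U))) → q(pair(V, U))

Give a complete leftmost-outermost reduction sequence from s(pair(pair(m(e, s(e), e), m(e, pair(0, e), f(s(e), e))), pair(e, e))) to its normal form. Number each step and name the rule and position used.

1. s(pair(pair(m(e, s(e), e), m(e, pair(0, e), f(s(e), e))), pair(e, e)))  →  s(pair(pair(e, m(e, pair(0, e), f(s(e), e))), pair(e, e)))   [R4 at 1.1.1]
2. s(pair(pair(e, m(e, pair(0, e), f(s(e), e))), pair(e, e)))  →  s(pair(pair(e, f(s(e), e)), pair(e, e)))   [R4 at 1.1.2]
3. s(pair(pair(e, f(s(e), e)), pair(e, e)))  →  s(pair(pair(e, s(0)), pair(e, e)))   [R1 at 1.1.2]

s(pair(pair(e, s(0)), pair(e, e)))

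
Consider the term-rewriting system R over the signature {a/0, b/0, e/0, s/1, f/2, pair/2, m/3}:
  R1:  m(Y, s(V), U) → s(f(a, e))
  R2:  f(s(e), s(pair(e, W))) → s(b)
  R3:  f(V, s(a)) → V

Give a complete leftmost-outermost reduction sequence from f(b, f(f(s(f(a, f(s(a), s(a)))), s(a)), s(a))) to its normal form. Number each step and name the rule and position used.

1. f(b, f(f(s(f(a, f(s(a), s(a)))), s(a)), s(a)))  →  f(b, f(s(f(a, f(s(a), s(a)))), s(a)))   [R3 at 2]
2. f(b, f(s(f(a, f(s(a), s(a)))), s(a)))  →  f(b, s(f(a, f(s(a), s(a)))))   [R3 at 2]
3. f(b, s(f(a, f(s(a), s(a)))))  →  f(b, s(f(a, s(a))))   [R3 at 2.1.2]
4. f(b, s(f(a, s(a))))  →  f(b, s(a))   [R3 at 2.1]
5. f(b, s(a))  →  b   [R3 at ε]

b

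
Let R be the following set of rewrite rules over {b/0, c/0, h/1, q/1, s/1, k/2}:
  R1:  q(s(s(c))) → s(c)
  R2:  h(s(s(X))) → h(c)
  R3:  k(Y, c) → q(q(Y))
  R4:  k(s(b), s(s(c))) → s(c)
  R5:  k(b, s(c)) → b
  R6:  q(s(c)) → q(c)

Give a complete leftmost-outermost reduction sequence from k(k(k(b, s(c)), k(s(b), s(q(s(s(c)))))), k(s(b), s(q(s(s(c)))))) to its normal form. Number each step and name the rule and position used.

b

1. k(k(k(b, s(c)), k(s(b), s(q(s(s(c)))))), k(s(b), s(q(s(s(c))))))  →  k(k(b, k(s(b), s(q(s(s(c)))))), k(s(b), s(q(s(s(c))))))   [R5 at 1.1]
2. k(k(b, k(s(b), s(q(s(s(c)))))), k(s(b), s(q(s(s(c))))))  →  k(k(b, k(s(b), s(s(c)))), k(s(b), s(q(s(s(c))))))   [R1 at 1.2.2.1]
3. k(k(b, k(s(b), s(s(c)))), k(s(b), s(q(s(s(c))))))  →  k(k(b, s(c)), k(s(b), s(q(s(s(c))))))   [R4 at 1.2]
4. k(k(b, s(c)), k(s(b), s(q(s(s(c))))))  →  k(b, k(s(b), s(q(s(s(c))))))   [R5 at 1]
5. k(b, k(s(b), s(q(s(s(c))))))  →  k(b, k(s(b), s(s(c))))   [R1 at 2.2.1]
6. k(b, k(s(b), s(s(c))))  →  k(b, s(c))   [R4 at 2]
7. k(b, s(c))  →  b   [R5 at ε]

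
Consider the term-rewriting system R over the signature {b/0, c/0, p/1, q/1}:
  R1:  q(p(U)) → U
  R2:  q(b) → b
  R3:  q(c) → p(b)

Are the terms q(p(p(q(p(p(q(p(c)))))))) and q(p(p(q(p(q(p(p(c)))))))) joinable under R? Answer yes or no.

Reduce t₁ = q(p(p(q(p(p(q(p(c)))))))):
1. q(p(p(q(p(p(q(p(c))))))))  →  p(q(p(p(q(p(c))))))   [R1 at ε]
2. p(q(p(p(q(p(c))))))  →  p(p(q(p(c))))   [R1 at 1]
3. p(p(q(p(c))))  →  p(p(c))   [R1 at 1.1]

Reduce t₂ = q(p(p(q(p(q(p(p(c)))))))):
1. q(p(p(q(p(q(p(p(c))))))))  →  p(q(p(q(p(p(c))))))   [R1 at ε]
2. p(q(p(q(p(p(c))))))  →  p(q(p(p(c))))   [R1 at 1]
3. p(q(p(p(c))))  →  p(p(c))   [R1 at 1]

yes — NF(t₁) = p(p(c)), NF(t₂) = p(p(c))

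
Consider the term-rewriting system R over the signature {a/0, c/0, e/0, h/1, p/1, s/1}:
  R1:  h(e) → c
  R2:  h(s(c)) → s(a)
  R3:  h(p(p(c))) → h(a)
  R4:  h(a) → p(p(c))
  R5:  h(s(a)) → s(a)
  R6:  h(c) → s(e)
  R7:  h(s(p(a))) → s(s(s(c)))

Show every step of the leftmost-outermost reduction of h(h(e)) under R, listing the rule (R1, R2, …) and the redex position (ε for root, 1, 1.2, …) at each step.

1. h(h(e))  →  h(c)   [R1 at 1]
2. h(c)  →  s(e)   [R6 at ε]

s(e)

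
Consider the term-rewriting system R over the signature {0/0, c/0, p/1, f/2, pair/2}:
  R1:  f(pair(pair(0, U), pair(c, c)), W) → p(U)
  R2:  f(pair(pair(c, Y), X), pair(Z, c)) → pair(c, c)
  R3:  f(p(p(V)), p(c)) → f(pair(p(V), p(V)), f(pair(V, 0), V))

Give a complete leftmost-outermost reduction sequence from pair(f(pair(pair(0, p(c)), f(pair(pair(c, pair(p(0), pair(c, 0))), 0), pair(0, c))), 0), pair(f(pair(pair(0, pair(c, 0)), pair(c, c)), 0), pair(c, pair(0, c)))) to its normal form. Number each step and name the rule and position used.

1. pair(f(pair(pair(0, p(c)), f(pair(pair(c, pair(p(0), pair(c, 0))), 0), pair(0, c))), 0), pair(f(pair(pair(0, pair(c, 0)), pair(c, c)), 0), pair(c, pair(0, c))))  →  pair(f(pair(pair(0, p(c)), pair(c, c)), 0), pair(f(pair(pair(0, pair(c, 0)), pair(c, c)), 0), pair(c, pair(0, c))))   [R2 at 1.1.2]
2. pair(f(pair(pair(0, p(c)), pair(c, c)), 0), pair(f(pair(pair(0, pair(c, 0)), pair(c, c)), 0), pair(c, pair(0, c))))  →  pair(p(p(c)), pair(f(pair(pair(0, pair(c, 0)), pair(c, c)), 0), pair(c, pair(0, c))))   [R1 at 1]
3. pair(p(p(c)), pair(f(pair(pair(0, pair(c, 0)), pair(c, c)), 0), pair(c, pair(0, c))))  →  pair(p(p(c)), pair(p(pair(c, 0)), pair(c, pair(0, c))))   [R1 at 2.1]

pair(p(p(c)), pair(p(pair(c, 0)), pair(c, pair(0, c))))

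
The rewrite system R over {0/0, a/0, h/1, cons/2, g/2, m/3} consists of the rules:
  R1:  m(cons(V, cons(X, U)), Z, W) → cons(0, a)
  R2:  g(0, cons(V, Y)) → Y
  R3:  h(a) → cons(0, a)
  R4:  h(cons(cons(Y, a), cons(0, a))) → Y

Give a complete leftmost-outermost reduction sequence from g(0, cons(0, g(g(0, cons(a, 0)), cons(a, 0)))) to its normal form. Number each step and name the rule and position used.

1. g(0, cons(0, g(g(0, cons(a, 0)), cons(a, 0))))  →  g(g(0, cons(a, 0)), cons(a, 0))   [R2 at ε]
2. g(g(0, cons(a, 0)), cons(a, 0))  →  g(0, cons(a, 0))   [R2 at 1]
3. g(0, cons(a, 0))  →  0   [R2 at ε]

0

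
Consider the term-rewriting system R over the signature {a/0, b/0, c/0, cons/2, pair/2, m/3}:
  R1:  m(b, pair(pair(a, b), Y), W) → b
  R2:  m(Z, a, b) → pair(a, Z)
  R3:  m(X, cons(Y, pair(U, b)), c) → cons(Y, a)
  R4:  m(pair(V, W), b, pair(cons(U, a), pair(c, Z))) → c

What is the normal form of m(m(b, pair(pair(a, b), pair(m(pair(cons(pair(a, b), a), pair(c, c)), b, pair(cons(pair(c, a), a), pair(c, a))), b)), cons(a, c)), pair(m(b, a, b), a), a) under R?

1. m(m(b, pair(pair(a, b), pair(m(pair(cons(pair(a, b), a), pair(c, c)), b, pair(cons(pair(c, a), a), pair(c, a))), b)), cons(a, c)), pair(m(b, a, b), a), a)  →  m(b, pair(m(b, a, b), a), a)   [R1 at 1]
2. m(b, pair(m(b, a, b), a), a)  →  m(b, pair(pair(a, b), a), a)   [R2 at 2.1]
3. m(b, pair(pair(a, b), a), a)  →  b   [R1 at ε]

b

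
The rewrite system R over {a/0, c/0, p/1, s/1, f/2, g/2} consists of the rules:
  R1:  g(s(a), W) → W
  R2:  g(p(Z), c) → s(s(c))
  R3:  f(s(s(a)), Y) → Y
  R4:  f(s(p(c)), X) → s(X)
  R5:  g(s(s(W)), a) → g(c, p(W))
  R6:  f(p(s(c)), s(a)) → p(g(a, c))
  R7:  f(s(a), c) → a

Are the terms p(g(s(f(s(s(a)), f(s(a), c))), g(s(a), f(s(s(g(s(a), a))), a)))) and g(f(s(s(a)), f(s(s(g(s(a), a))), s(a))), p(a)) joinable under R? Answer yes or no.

yes — NF(t₁) = p(a), NF(t₂) = p(a)

Reduce t₁ = p(g(s(f(s(s(a)), f(s(a), c))), g(s(a), f(s(s(g(s(a), a))), a)))):
1. p(g(s(f(s(s(a)), f(s(a), c))), g(s(a), f(s(s(g(s(a), a))), a))))  →  p(g(s(f(s(a), c)), g(s(a), f(s(s(g(s(a), a))), a))))   [R3 at 1.1.1]
2. p(g(s(f(s(a), c)), g(s(a), f(s(s(g(s(a), a))), a))))  →  p(g(s(a), g(s(a), f(s(s(g(s(a), a))), a))))   [R7 at 1.1.1]
3. p(g(s(a), g(s(a), f(s(s(g(s(a), a))), a))))  →  p(g(s(a), f(s(s(g(s(a), a))), a)))   [R1 at 1]
4. p(g(s(a), f(s(s(g(s(a), a))), a)))  →  p(f(s(s(g(s(a), a))), a))   [R1 at 1]
5. p(f(s(s(g(s(a), a))), a))  →  p(f(s(s(a)), a))   [R1 at 1.1.1.1]
6. p(f(s(s(a)), a))  →  p(a)   [R3 at 1]

Reduce t₂ = g(f(s(s(a)), f(s(s(g(s(a), a))), s(a))), p(a)):
1. g(f(s(s(a)), f(s(s(g(s(a), a))), s(a))), p(a))  →  g(f(s(s(g(s(a), a))), s(a)), p(a))   [R3 at 1]
2. g(f(s(s(g(s(a), a))), s(a)), p(a))  →  g(f(s(s(a)), s(a)), p(a))   [R1 at 1.1.1.1]
3. g(f(s(s(a)), s(a)), p(a))  →  g(s(a), p(a))   [R3 at 1]
4. g(s(a), p(a))  →  p(a)   [R1 at ε]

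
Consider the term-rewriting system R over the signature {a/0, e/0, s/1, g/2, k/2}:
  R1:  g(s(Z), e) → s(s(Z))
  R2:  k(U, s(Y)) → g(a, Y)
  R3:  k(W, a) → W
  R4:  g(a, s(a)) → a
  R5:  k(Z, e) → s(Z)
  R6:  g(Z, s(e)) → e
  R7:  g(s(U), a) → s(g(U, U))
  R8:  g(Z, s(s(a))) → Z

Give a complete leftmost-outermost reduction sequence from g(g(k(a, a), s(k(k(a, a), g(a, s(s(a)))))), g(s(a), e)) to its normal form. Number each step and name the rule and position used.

a

1. g(g(k(a, a), s(k(k(a, a), g(a, s(s(a)))))), g(s(a), e))  →  g(g(a, s(k(k(a, a), g(a, s(s(a)))))), g(s(a), e))   [R3 at 1.1]
2. g(g(a, s(k(k(a, a), g(a, s(s(a)))))), g(s(a), e))  →  g(g(a, s(k(a, g(a, s(s(a)))))), g(s(a), e))   [R3 at 1.2.1.1]
3. g(g(a, s(k(a, g(a, s(s(a)))))), g(s(a), e))  →  g(g(a, s(k(a, a))), g(s(a), e))   [R8 at 1.2.1.2]
4. g(g(a, s(k(a, a))), g(s(a), e))  →  g(g(a, s(a)), g(s(a), e))   [R3 at 1.2.1]
5. g(g(a, s(a)), g(s(a), e))  →  g(a, g(s(a), e))   [R4 at 1]
6. g(a, g(s(a), e))  →  g(a, s(s(a)))   [R1 at 2]
7. g(a, s(s(a)))  →  a   [R8 at ε]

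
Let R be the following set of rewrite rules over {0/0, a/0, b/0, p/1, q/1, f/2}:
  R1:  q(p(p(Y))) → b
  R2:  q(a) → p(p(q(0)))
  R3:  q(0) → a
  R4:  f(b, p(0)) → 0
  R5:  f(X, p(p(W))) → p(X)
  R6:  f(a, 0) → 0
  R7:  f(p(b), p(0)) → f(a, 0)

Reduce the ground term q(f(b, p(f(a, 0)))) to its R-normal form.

a

1. q(f(b, p(f(a, 0))))  →  q(f(b, p(0)))   [R6 at 1.2.1]
2. q(f(b, p(0)))  →  q(0)   [R4 at 1]
3. q(0)  →  a   [R3 at ε]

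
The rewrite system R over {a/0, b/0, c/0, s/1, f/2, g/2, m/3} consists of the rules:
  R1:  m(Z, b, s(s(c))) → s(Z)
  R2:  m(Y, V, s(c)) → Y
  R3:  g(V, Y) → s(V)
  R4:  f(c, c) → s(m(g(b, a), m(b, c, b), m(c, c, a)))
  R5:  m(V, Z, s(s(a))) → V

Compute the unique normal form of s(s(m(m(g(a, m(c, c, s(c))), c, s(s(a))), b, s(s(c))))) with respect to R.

s(s(s(s(a))))

1. s(s(m(m(g(a, m(c, c, s(c))), c, s(s(a))), b, s(s(c)))))  →  s(s(s(m(g(a, m(c, c, s(c))), c, s(s(a))))))   [R1 at 1.1]
2. s(s(s(m(g(a, m(c, c, s(c))), c, s(s(a))))))  →  s(s(s(g(a, m(c, c, s(c))))))   [R5 at 1.1.1]
3. s(s(s(g(a, m(c, c, s(c))))))  →  s(s(s(s(a))))   [R3 at 1.1.1]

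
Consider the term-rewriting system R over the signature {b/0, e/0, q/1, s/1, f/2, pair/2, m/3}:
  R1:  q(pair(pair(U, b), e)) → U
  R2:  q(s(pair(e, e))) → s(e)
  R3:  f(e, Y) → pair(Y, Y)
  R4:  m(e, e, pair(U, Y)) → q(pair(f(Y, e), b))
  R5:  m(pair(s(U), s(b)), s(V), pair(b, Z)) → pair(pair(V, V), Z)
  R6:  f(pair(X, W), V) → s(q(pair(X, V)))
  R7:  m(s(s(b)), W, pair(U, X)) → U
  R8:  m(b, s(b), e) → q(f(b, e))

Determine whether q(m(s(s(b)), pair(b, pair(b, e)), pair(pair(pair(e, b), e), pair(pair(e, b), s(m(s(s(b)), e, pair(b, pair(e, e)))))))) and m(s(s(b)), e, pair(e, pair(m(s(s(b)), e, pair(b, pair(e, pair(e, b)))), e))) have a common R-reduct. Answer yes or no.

Reduce t₁ = q(m(s(s(b)), pair(b, pair(b, e)), pair(pair(pair(e, b), e), pair(pair(e, b), s(m(s(s(b)), e, pair(b, pair(e, e)))))))):
1. q(m(s(s(b)), pair(b, pair(b, e)), pair(pair(pair(e, b), e), pair(pair(e, b), s(m(s(s(b)), e, pair(b, pair(e, e))))))))  →  q(pair(pair(e, b), e))   [R7 at 1]
2. q(pair(pair(e, b), e))  →  e   [R1 at ε]

Reduce t₂ = m(s(s(b)), e, pair(e, pair(m(s(s(b)), e, pair(b, pair(e, pair(e, b)))), e))):
1. m(s(s(b)), e, pair(e, pair(m(s(s(b)), e, pair(b, pair(e, pair(e, b)))), e)))  →  e   [R7 at ε]

yes — NF(t₁) = e, NF(t₂) = e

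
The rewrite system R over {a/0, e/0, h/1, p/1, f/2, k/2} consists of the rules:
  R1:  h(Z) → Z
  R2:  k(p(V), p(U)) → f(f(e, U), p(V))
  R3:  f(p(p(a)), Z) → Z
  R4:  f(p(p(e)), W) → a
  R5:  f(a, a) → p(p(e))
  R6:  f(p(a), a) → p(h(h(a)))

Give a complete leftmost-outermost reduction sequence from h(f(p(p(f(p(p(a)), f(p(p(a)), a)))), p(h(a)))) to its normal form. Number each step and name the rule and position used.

p(a)

1. h(f(p(p(f(p(p(a)), f(p(p(a)), a)))), p(h(a))))  →  f(p(p(f(p(p(a)), f(p(p(a)), a)))), p(h(a)))   [R1 at ε]
2. f(p(p(f(p(p(a)), f(p(p(a)), a)))), p(h(a)))  →  f(p(p(f(p(p(a)), a))), p(h(a)))   [R3 at 1.1.1]
3. f(p(p(f(p(p(a)), a))), p(h(a)))  →  f(p(p(a)), p(h(a)))   [R3 at 1.1.1]
4. f(p(p(a)), p(h(a)))  →  p(h(a))   [R3 at ε]
5. p(h(a))  →  p(a)   [R1 at 1]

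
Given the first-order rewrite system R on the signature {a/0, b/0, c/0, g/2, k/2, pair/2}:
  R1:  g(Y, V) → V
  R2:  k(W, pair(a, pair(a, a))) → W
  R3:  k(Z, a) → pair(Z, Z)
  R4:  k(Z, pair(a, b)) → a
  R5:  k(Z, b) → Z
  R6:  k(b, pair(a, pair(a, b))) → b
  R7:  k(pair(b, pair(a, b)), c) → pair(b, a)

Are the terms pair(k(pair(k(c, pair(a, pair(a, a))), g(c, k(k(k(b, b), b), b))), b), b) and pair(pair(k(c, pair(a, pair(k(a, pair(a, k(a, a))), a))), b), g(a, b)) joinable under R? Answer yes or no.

yes — NF(t₁) = pair(pair(c, b), b), NF(t₂) = pair(pair(c, b), b)

Reduce t₁ = pair(k(pair(k(c, pair(a, pair(a, a))), g(c, k(k(k(b, b), b), b))), b), b):
1. pair(k(pair(k(c, pair(a, pair(a, a))), g(c, k(k(k(b, b), b), b))), b), b)  →  pair(pair(k(c, pair(a, pair(a, a))), g(c, k(k(k(b, b), b), b))), b)   [R5 at 1]
2. pair(pair(k(c, pair(a, pair(a, a))), g(c, k(k(k(b, b), b), b))), b)  →  pair(pair(c, g(c, k(k(k(b, b), b), b))), b)   [R2 at 1.1]
3. pair(pair(c, g(c, k(k(k(b, b), b), b))), b)  →  pair(pair(c, k(k(k(b, b), b), b)), b)   [R1 at 1.2]
4. pair(pair(c, k(k(k(b, b), b), b)), b)  →  pair(pair(c, k(k(b, b), b)), b)   [R5 at 1.2]
5. pair(pair(c, k(k(b, b), b)), b)  →  pair(pair(c, k(b, b)), b)   [R5 at 1.2]
6. pair(pair(c, k(b, b)), b)  →  pair(pair(c, b), b)   [R5 at 1.2]

Reduce t₂ = pair(pair(k(c, pair(a, pair(k(a, pair(a, k(a, a))), a))), b), g(a, b)):
1. pair(pair(k(c, pair(a, pair(k(a, pair(a, k(a, a))), a))), b), g(a, b))  →  pair(pair(k(c, pair(a, pair(k(a, pair(a, pair(a, a))), a))), b), g(a, b))   [R3 at 1.1.2.2.1.2.2]
2. pair(pair(k(c, pair(a, pair(k(a, pair(a, pair(a, a))), a))), b), g(a, b))  →  pair(pair(k(c, pair(a, pair(a, a))), b), g(a, b))   [R2 at 1.1.2.2.1]
3. pair(pair(k(c, pair(a, pair(a, a))), b), g(a, b))  →  pair(pair(c, b), g(a, b))   [R2 at 1.1]
4. pair(pair(c, b), g(a, b))  →  pair(pair(c, b), b)   [R1 at 2]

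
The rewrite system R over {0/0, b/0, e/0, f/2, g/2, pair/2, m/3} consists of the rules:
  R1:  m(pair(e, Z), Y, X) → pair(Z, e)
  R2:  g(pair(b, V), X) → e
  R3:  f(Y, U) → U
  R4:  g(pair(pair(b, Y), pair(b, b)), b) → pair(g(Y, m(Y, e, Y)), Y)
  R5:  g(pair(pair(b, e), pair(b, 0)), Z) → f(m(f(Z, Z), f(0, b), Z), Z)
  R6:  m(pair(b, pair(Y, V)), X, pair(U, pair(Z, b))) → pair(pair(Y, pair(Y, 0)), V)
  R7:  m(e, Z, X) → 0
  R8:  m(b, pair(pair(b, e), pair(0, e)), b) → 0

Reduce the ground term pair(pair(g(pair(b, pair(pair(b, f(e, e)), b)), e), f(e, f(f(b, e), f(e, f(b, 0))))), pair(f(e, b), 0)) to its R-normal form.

1. pair(pair(g(pair(b, pair(pair(b, f(e, e)), b)), e), f(e, f(f(b, e), f(e, f(b, 0))))), pair(f(e, b), 0))  →  pair(pair(e, f(e, f(f(b, e), f(e, f(b, 0))))), pair(f(e, b), 0))   [R2 at 1.1]
2. pair(pair(e, f(e, f(f(b, e), f(e, f(b, 0))))), pair(f(e, b), 0))  →  pair(pair(e, f(f(b, e), f(e, f(b, 0)))), pair(f(e, b), 0))   [R3 at 1.2]
3. pair(pair(e, f(f(b, e), f(e, f(b, 0)))), pair(f(e, b), 0))  →  pair(pair(e, f(e, f(b, 0))), pair(f(e, b), 0))   [R3 at 1.2]
4. pair(pair(e, f(e, f(b, 0))), pair(f(e, b), 0))  →  pair(pair(e, f(b, 0)), pair(f(e, b), 0))   [R3 at 1.2]
5. pair(pair(e, f(b, 0)), pair(f(e, b), 0))  →  pair(pair(e, 0), pair(f(e, b), 0))   [R3 at 1.2]
6. pair(pair(e, 0), pair(f(e, b), 0))  →  pair(pair(e, 0), pair(b, 0))   [R3 at 2.1]

pair(pair(e, 0), pair(b, 0))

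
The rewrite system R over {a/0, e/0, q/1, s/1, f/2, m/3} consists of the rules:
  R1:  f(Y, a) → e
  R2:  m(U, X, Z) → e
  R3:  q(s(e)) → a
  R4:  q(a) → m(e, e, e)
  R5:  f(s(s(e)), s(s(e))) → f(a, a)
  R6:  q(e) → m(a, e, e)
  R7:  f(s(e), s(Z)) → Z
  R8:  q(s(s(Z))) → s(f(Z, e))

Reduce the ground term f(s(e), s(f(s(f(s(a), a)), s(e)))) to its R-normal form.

1. f(s(e), s(f(s(f(s(a), a)), s(e))))  →  f(s(f(s(a), a)), s(e))   [R7 at ε]
2. f(s(f(s(a), a)), s(e))  →  f(s(e), s(e))   [R1 at 1.1]
3. f(s(e), s(e))  →  e   [R7 at ε]

e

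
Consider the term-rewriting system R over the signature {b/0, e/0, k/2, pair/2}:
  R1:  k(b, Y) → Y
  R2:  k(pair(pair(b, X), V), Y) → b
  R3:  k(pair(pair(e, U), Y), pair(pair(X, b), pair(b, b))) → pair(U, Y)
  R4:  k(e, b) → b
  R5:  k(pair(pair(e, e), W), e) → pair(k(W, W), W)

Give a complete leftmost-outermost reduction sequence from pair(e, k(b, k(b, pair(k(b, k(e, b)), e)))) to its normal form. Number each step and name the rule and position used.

pair(e, pair(b, e))

1. pair(e, k(b, k(b, pair(k(b, k(e, b)), e))))  →  pair(e, k(b, pair(k(b, k(e, b)), e)))   [R1 at 2]
2. pair(e, k(b, pair(k(b, k(e, b)), e)))  →  pair(e, pair(k(b, k(e, b)), e))   [R1 at 2]
3. pair(e, pair(k(b, k(e, b)), e))  →  pair(e, pair(k(e, b), e))   [R1 at 2.1]
4. pair(e, pair(k(e, b), e))  →  pair(e, pair(b, e))   [R4 at 2.1]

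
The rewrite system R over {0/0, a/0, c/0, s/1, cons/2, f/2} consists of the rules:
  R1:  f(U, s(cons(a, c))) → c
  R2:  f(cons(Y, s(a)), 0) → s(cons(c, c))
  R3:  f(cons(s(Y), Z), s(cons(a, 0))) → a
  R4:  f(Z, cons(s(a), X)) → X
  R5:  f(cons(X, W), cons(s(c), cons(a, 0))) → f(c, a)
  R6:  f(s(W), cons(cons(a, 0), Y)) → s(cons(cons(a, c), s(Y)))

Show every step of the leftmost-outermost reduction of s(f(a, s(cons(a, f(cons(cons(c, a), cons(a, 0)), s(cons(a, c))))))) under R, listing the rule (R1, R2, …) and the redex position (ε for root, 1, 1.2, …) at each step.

1. s(f(a, s(cons(a, f(cons(cons(c, a), cons(a, 0)), s(cons(a, c)))))))  →  s(f(a, s(cons(a, c))))   [R1 at 1.2.1.2]
2. s(f(a, s(cons(a, c))))  →  s(c)   [R1 at 1]

s(c)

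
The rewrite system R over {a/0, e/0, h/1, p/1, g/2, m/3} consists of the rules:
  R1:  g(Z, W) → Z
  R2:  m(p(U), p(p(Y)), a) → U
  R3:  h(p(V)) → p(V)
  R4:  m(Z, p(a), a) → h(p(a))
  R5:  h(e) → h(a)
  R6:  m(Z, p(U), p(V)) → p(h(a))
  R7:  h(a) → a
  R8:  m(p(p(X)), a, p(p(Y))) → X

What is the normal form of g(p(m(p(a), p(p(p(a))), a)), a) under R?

p(a)

1. g(p(m(p(a), p(p(p(a))), a)), a)  →  p(m(p(a), p(p(p(a))), a))   [R1 at ε]
2. p(m(p(a), p(p(p(a))), a))  →  p(a)   [R2 at 1]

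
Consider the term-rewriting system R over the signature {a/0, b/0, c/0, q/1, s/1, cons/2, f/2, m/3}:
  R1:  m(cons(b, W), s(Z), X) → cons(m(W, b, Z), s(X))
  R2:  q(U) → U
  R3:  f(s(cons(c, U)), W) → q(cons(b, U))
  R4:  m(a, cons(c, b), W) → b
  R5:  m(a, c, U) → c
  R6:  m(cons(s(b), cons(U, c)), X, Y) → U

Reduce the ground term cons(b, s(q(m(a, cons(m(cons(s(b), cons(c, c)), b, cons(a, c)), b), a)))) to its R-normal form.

1. cons(b, s(q(m(a, cons(m(cons(s(b), cons(c, c)), b, cons(a, c)), b), a))))  →  cons(b, s(m(a, cons(m(cons(s(b), cons(c, c)), b, cons(a, c)), b), a)))   [R2 at 2.1]
2. cons(b, s(m(a, cons(m(cons(s(b), cons(c, c)), b, cons(a, c)), b), a)))  →  cons(b, s(m(a, cons(c, b), a)))   [R6 at 2.1.2.1]
3. cons(b, s(m(a, cons(c, b), a)))  →  cons(b, s(b))   [R4 at 2.1]

cons(b, s(b))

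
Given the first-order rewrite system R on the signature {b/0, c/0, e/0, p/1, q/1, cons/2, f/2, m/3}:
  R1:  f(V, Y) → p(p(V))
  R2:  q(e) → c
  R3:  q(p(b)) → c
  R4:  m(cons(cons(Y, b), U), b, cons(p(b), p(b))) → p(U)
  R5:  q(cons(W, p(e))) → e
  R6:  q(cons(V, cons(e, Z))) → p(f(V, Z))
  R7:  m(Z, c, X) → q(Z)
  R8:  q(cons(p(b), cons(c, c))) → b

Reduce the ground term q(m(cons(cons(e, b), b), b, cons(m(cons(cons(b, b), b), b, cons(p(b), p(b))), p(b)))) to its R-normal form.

1. q(m(cons(cons(e, b), b), b, cons(m(cons(cons(b, b), b), b, cons(p(b), p(b))), p(b))))  →  q(m(cons(cons(e, b), b), b, cons(p(b), p(b))))   [R4 at 1.3.1]
2. q(m(cons(cons(e, b), b), b, cons(p(b), p(b))))  →  q(p(b))   [R4 at 1]
3. q(p(b))  →  c   [R3 at ε]

c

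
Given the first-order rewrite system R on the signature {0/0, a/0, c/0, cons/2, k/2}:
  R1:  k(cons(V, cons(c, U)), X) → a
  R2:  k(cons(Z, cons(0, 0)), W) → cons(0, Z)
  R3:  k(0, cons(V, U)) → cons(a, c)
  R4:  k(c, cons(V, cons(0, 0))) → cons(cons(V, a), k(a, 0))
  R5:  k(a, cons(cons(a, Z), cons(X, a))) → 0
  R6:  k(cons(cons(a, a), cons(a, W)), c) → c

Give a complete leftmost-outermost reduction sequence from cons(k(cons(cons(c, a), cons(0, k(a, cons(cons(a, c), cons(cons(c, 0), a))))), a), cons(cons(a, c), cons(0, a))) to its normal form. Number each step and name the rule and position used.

1. cons(k(cons(cons(c, a), cons(0, k(a, cons(cons(a, c), cons(cons(c, 0), a))))), a), cons(cons(a, c), cons(0, a)))  →  cons(k(cons(cons(c, a), cons(0, 0)), a), cons(cons(a, c), cons(0, a)))   [R5 at 1.1.2.2]
2. cons(k(cons(cons(c, a), cons(0, 0)), a), cons(cons(a, c), cons(0, a)))  →  cons(cons(0, cons(c, a)), cons(cons(a, c), cons(0, a)))   [R2 at 1]

cons(cons(0, cons(c, a)), cons(cons(a, c), cons(0, a)))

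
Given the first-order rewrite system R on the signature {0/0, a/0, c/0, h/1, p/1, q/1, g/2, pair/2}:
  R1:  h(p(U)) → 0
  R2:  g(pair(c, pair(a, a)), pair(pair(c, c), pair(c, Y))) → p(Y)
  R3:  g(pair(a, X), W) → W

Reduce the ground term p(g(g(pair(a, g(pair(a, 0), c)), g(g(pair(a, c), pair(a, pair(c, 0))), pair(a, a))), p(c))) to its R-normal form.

1. p(g(g(pair(a, g(pair(a, 0), c)), g(g(pair(a, c), pair(a, pair(c, 0))), pair(a, a))), p(c)))  →  p(g(g(g(pair(a, c), pair(a, pair(c, 0))), pair(a, a)), p(c)))   [R3 at 1.1]
2. p(g(g(g(pair(a, c), pair(a, pair(c, 0))), pair(a, a)), p(c)))  →  p(g(g(pair(a, pair(c, 0)), pair(a, a)), p(c)))   [R3 at 1.1.1]
3. p(g(g(pair(a, pair(c, 0)), pair(a, a)), p(c)))  →  p(g(pair(a, a), p(c)))   [R3 at 1.1]
4. p(g(pair(a, a), p(c)))  →  p(p(c))   [R3 at 1]

p(p(c))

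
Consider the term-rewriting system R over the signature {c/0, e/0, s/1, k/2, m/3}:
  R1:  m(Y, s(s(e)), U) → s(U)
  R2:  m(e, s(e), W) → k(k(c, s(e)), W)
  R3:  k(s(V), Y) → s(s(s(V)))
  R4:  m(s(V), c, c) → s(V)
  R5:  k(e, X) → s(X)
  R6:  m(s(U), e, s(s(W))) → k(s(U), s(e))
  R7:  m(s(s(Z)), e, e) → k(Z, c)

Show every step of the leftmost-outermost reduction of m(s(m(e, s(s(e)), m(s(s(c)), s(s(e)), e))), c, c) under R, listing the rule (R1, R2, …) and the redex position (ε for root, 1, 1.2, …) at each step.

s(s(s(e)))

1. m(s(m(e, s(s(e)), m(s(s(c)), s(s(e)), e))), c, c)  →  s(m(e, s(s(e)), m(s(s(c)), s(s(e)), e)))   [R4 at ε]
2. s(m(e, s(s(e)), m(s(s(c)), s(s(e)), e)))  →  s(s(m(s(s(c)), s(s(e)), e)))   [R1 at 1]
3. s(s(m(s(s(c)), s(s(e)), e)))  →  s(s(s(e)))   [R1 at 1.1]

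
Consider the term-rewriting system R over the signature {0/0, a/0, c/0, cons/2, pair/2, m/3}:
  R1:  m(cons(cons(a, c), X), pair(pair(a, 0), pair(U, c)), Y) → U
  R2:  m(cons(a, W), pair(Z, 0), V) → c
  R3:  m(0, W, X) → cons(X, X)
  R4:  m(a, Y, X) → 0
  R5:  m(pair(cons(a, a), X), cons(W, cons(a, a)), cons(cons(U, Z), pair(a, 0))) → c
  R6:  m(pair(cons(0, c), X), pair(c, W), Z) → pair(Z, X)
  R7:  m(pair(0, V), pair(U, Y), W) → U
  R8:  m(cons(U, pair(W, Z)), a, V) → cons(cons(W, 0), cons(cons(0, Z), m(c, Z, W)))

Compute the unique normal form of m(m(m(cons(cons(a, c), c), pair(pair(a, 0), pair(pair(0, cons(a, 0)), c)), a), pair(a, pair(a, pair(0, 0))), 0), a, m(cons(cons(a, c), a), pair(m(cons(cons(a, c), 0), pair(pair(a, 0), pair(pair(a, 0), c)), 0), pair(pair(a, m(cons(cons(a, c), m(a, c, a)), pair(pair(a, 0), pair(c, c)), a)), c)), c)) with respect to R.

0

1. m(m(m(cons(cons(a, c), c), pair(pair(a, 0), pair(pair(0, cons(a, 0)), c)), a), pair(a, pair(a, pair(0, 0))), 0), a, m(cons(cons(a, c), a), pair(m(cons(cons(a, c), 0), pair(pair(a, 0), pair(pair(a, 0), c)), 0), pair(pair(a, m(cons(cons(a, c), m(a, c, a)), pair(pair(a, 0), pair(c, c)), a)), c)), c))  →  m(m(pair(0, cons(a, 0)), pair(a, pair(a, pair(0, 0))), 0), a, m(cons(cons(a, c), a), pair(m(cons(cons(a, c), 0), pair(pair(a, 0), pair(pair(a, 0), c)), 0), pair(pair(a, m(cons(cons(a, c), m(a, c, a)), pair(pair(a, 0), pair(c, c)), a)), c)), c))   [R1 at 1.1]
2. m(m(pair(0, cons(a, 0)), pair(a, pair(a, pair(0, 0))), 0), a, m(cons(cons(a, c), a), pair(m(cons(cons(a, c), 0), pair(pair(a, 0), pair(pair(a, 0), c)), 0), pair(pair(a, m(cons(cons(a, c), m(a, c, a)), pair(pair(a, 0), pair(c, c)), a)), c)), c))  →  m(a, a, m(cons(cons(a, c), a), pair(m(cons(cons(a, c), 0), pair(pair(a, 0), pair(pair(a, 0), c)), 0), pair(pair(a, m(cons(cons(a, c), m(a, c, a)), pair(pair(a, 0), pair(c, c)), a)), c)), c))   [R7 at 1]
3. m(a, a, m(cons(cons(a, c), a), pair(m(cons(cons(a, c), 0), pair(pair(a, 0), pair(pair(a, 0), c)), 0), pair(pair(a, m(cons(cons(a, c), m(a, c, a)), pair(pair(a, 0), pair(c, c)), a)), c)), c))  →  0   [R4 at ε]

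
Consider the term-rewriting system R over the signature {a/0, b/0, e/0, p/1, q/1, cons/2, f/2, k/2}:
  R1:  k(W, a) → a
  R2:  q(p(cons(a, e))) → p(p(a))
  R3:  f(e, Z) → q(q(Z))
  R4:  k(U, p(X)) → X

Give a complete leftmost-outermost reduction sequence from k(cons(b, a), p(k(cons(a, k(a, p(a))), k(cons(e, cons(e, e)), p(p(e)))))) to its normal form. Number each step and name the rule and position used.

e

1. k(cons(b, a), p(k(cons(a, k(a, p(a))), k(cons(e, cons(e, e)), p(p(e))))))  →  k(cons(a, k(a, p(a))), k(cons(e, cons(e, e)), p(p(e))))   [R4 at ε]
2. k(cons(a, k(a, p(a))), k(cons(e, cons(e, e)), p(p(e))))  →  k(cons(a, a), k(cons(e, cons(e, e)), p(p(e))))   [R4 at 1.2]
3. k(cons(a, a), k(cons(e, cons(e, e)), p(p(e))))  →  k(cons(a, a), p(e))   [R4 at 2]
4. k(cons(a, a), p(e))  →  e   [R4 at ε]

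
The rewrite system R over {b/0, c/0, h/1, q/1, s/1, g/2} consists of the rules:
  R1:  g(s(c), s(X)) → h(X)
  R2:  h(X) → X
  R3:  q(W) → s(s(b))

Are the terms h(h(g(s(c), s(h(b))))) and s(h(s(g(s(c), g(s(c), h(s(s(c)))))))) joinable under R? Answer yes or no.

Reduce t₁ = h(h(g(s(c), s(h(b))))):
1. h(h(g(s(c), s(h(b)))))  →  h(g(s(c), s(h(b))))   [R2 at ε]
2. h(g(s(c), s(h(b))))  →  g(s(c), s(h(b)))   [R2 at ε]
3. g(s(c), s(h(b)))  →  h(h(b))   [R1 at ε]
4. h(h(b))  →  h(b)   [R2 at ε]
5. h(b)  →  b   [R2 at ε]

Reduce t₂ = s(h(s(g(s(c), g(s(c), h(s(s(c)))))))):
1. s(h(s(g(s(c), g(s(c), h(s(s(c))))))))  →  s(s(g(s(c), g(s(c), h(s(s(c)))))))   [R2 at 1]
2. s(s(g(s(c), g(s(c), h(s(s(c)))))))  →  s(s(g(s(c), g(s(c), s(s(c))))))   [R2 at 1.1.2.2]
3. s(s(g(s(c), g(s(c), s(s(c))))))  →  s(s(g(s(c), h(s(c)))))   [R1 at 1.1.2]
4. s(s(g(s(c), h(s(c)))))  →  s(s(g(s(c), s(c))))   [R2 at 1.1.2]
5. s(s(g(s(c), s(c))))  →  s(s(h(c)))   [R1 at 1.1]
6. s(s(h(c)))  →  s(s(c))   [R2 at 1.1]

no — NF(t₁) = b, NF(t₂) = s(s(c))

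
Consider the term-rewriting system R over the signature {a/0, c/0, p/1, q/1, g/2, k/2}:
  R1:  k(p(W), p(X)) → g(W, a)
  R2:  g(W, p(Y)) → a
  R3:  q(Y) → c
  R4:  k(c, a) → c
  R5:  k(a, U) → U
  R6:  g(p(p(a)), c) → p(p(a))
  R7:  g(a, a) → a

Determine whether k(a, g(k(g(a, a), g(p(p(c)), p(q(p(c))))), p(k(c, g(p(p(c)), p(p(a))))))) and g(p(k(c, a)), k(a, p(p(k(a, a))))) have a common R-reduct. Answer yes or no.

Reduce t₁ = k(a, g(k(g(a, a), g(p(p(c)), p(q(p(c))))), p(k(c, g(p(p(c)), p(p(a))))))):
1. k(a, g(k(g(a, a), g(p(p(c)), p(q(p(c))))), p(k(c, g(p(p(c)), p(p(a)))))))  →  g(k(g(a, a), g(p(p(c)), p(q(p(c))))), p(k(c, g(p(p(c)), p(p(a))))))   [R5 at ε]
2. g(k(g(a, a), g(p(p(c)), p(q(p(c))))), p(k(c, g(p(p(c)), p(p(a))))))  →  a   [R2 at ε]

Reduce t₂ = g(p(k(c, a)), k(a, p(p(k(a, a))))):
1. g(p(k(c, a)), k(a, p(p(k(a, a)))))  →  g(p(c), k(a, p(p(k(a, a)))))   [R4 at 1.1]
2. g(p(c), k(a, p(p(k(a, a)))))  →  g(p(c), p(p(k(a, a))))   [R5 at 2]
3. g(p(c), p(p(k(a, a))))  →  a   [R2 at ε]

yes — NF(t₁) = a, NF(t₂) = a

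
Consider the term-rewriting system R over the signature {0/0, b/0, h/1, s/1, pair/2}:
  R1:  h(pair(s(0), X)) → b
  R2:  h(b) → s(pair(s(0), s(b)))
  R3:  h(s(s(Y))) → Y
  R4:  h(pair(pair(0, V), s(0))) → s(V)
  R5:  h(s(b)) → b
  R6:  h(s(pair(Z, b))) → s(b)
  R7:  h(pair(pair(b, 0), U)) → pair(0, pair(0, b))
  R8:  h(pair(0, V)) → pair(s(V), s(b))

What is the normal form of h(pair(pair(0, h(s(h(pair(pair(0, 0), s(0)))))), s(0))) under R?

1. h(pair(pair(0, h(s(h(pair(pair(0, 0), s(0)))))), s(0)))  →  s(h(s(h(pair(pair(0, 0), s(0))))))   [R4 at ε]
2. s(h(s(h(pair(pair(0, 0), s(0))))))  →  s(h(s(s(0))))   [R4 at 1.1.1]
3. s(h(s(s(0))))  →  s(0)   [R3 at 1]

s(0)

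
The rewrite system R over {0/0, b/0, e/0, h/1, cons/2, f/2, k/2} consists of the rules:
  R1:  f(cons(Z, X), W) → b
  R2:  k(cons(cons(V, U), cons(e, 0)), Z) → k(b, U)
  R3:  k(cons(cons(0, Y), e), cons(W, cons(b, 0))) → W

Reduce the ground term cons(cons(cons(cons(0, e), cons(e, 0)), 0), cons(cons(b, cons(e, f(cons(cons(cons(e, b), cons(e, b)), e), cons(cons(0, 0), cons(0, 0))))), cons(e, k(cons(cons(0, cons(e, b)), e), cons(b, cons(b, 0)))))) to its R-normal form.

cons(cons(cons(cons(0, e), cons(e, 0)), 0), cons(cons(b, cons(e, b)), cons(e, b)))

1. cons(cons(cons(cons(0, e), cons(e, 0)), 0), cons(cons(b, cons(e, f(cons(cons(cons(e, b), cons(e, b)), e), cons(cons(0, 0), cons(0, 0))))), cons(e, k(cons(cons(0, cons(e, b)), e), cons(b, cons(b, 0))))))  →  cons(cons(cons(cons(0, e), cons(e, 0)), 0), cons(cons(b, cons(e, b)), cons(e, k(cons(cons(0, cons(e, b)), e), cons(b, cons(b, 0))))))   [R1 at 2.1.2.2]
2. cons(cons(cons(cons(0, e), cons(e, 0)), 0), cons(cons(b, cons(e, b)), cons(e, k(cons(cons(0, cons(e, b)), e), cons(b, cons(b, 0))))))  →  cons(cons(cons(cons(0, e), cons(e, 0)), 0), cons(cons(b, cons(e, b)), cons(e, b)))   [R3 at 2.2.2]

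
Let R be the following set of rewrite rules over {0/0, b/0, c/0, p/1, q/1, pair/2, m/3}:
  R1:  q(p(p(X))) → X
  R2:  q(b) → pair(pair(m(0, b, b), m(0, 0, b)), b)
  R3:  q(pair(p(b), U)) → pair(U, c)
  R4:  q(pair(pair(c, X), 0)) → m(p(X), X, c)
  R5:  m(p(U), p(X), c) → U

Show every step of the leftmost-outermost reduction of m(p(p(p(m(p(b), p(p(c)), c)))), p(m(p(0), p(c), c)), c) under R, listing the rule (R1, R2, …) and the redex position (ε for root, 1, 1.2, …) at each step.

1. m(p(p(p(m(p(b), p(p(c)), c)))), p(m(p(0), p(c), c)), c)  →  p(p(m(p(b), p(p(c)), c)))   [R5 at ε]
2. p(p(m(p(b), p(p(c)), c)))  →  p(p(b))   [R5 at 1.1]

p(p(b))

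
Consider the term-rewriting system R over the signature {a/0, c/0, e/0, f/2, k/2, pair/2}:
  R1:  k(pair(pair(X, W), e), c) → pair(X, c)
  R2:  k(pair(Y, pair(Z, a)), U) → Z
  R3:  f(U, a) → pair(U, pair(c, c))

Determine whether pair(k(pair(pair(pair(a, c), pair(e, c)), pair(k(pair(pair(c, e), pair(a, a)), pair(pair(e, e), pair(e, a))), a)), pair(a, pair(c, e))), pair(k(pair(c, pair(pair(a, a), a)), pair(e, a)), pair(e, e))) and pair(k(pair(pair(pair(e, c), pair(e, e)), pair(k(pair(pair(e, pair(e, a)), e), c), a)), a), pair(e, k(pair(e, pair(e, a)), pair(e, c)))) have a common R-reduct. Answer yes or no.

Reduce t₁ = pair(k(pair(pair(pair(a, c), pair(e, c)), pair(k(pair(pair(c, e), pair(a, a)), pair(pair(e, e), pair(e, a))), a)), pair(a, pair(c, e))), pair(k(pair(c, pair(pair(a, a), a)), pair(e, a)), pair(e, e))):
1. pair(k(pair(pair(pair(a, c), pair(e, c)), pair(k(pair(pair(c, e), pair(a, a)), pair(pair(e, e), pair(e, a))), a)), pair(a, pair(c, e))), pair(k(pair(c, pair(pair(a, a), a)), pair(e, a)), pair(e, e)))  →  pair(k(pair(pair(c, e), pair(a, a)), pair(pair(e, e), pair(e, a))), pair(k(pair(c, pair(pair(a, a), a)), pair(e, a)), pair(e, e)))   [R2 at 1]
2. pair(k(pair(pair(c, e), pair(a, a)), pair(pair(e, e), pair(e, a))), pair(k(pair(c, pair(pair(a, a), a)), pair(e, a)), pair(e, e)))  →  pair(a, pair(k(pair(c, pair(pair(a, a), a)), pair(e, a)), pair(e, e)))   [R2 at 1]
3. pair(a, pair(k(pair(c, pair(pair(a, a), a)), pair(e, a)), pair(e, e)))  →  pair(a, pair(pair(a, a), pair(e, e)))   [R2 at 2.1]

Reduce t₂ = pair(k(pair(pair(pair(e, c), pair(e, e)), pair(k(pair(pair(e, pair(e, a)), e), c), a)), a), pair(e, k(pair(e, pair(e, a)), pair(e, c)))):
1. pair(k(pair(pair(pair(e, c), pair(e, e)), pair(k(pair(pair(e, pair(e, a)), e), c), a)), a), pair(e, k(pair(e, pair(e, a)), pair(e, c))))  →  pair(k(pair(pair(e, pair(e, a)), e), c), pair(e, k(pair(e, pair(e, a)), pair(e, c))))   [R2 at 1]
2. pair(k(pair(pair(e, pair(e, a)), e), c), pair(e, k(pair(e, pair(e, a)), pair(e, c))))  →  pair(pair(e, c), pair(e, k(pair(e, pair(e, a)), pair(e, c))))   [R1 at 1]
3. pair(pair(e, c), pair(e, k(pair(e, pair(e, a)), pair(e, c))))  →  pair(pair(e, c), pair(e, e))   [R2 at 2.2]

no — NF(t₁) = pair(a, pair(pair(a, a), pair(e, e))), NF(t₂) = pair(pair(e, c), pair(e, e))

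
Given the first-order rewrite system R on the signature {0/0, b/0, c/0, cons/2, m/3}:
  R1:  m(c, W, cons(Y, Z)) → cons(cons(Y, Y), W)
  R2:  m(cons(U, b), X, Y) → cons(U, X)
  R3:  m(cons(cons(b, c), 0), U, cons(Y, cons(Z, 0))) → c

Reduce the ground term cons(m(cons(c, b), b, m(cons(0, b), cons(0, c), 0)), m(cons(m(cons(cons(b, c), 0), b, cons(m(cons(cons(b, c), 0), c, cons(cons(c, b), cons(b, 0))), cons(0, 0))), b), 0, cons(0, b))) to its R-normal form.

1. cons(m(cons(c, b), b, m(cons(0, b), cons(0, c), 0)), m(cons(m(cons(cons(b, c), 0), b, cons(m(cons(cons(b, c), 0), c, cons(cons(c, b), cons(b, 0))), cons(0, 0))), b), 0, cons(0, b)))  →  cons(cons(c, b), m(cons(m(cons(cons(b, c), 0), b, cons(m(cons(cons(b, c), 0), c, cons(cons(c, b), cons(b, 0))), cons(0, 0))), b), 0, cons(0, b)))   [R2 at 1]
2. cons(cons(c, b), m(cons(m(cons(cons(b, c), 0), b, cons(m(cons(cons(b, c), 0), c, cons(cons(c, b), cons(b, 0))), cons(0, 0))), b), 0, cons(0, b)))  →  cons(cons(c, b), cons(m(cons(cons(b, c), 0), b, cons(m(cons(cons(b, c), 0), c, cons(cons(c, b), cons(b, 0))), cons(0, 0))), 0))   [R2 at 2]
3. cons(cons(c, b), cons(m(cons(cons(b, c), 0), b, cons(m(cons(cons(b, c), 0), c, cons(cons(c, b), cons(b, 0))), cons(0, 0))), 0))  →  cons(cons(c, b), cons(c, 0))   [R3 at 2.1]

cons(cons(c, b), cons(c, 0))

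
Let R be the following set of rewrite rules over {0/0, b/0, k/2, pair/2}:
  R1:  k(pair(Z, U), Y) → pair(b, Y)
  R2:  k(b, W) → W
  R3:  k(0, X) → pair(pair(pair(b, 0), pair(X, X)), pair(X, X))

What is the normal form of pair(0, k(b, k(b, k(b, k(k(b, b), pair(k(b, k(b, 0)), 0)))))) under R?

pair(0, pair(0, 0))

1. pair(0, k(b, k(b, k(b, k(k(b, b), pair(k(b, k(b, 0)), 0))))))  →  pair(0, k(b, k(b, k(k(b, b), pair(k(b, k(b, 0)), 0)))))   [R2 at 2]
2. pair(0, k(b, k(b, k(k(b, b), pair(k(b, k(b, 0)), 0)))))  →  pair(0, k(b, k(k(b, b), pair(k(b, k(b, 0)), 0))))   [R2 at 2]
3. pair(0, k(b, k(k(b, b), pair(k(b, k(b, 0)), 0))))  →  pair(0, k(k(b, b), pair(k(b, k(b, 0)), 0)))   [R2 at 2]
4. pair(0, k(k(b, b), pair(k(b, k(b, 0)), 0)))  →  pair(0, k(b, pair(k(b, k(b, 0)), 0)))   [R2 at 2.1]
5. pair(0, k(b, pair(k(b, k(b, 0)), 0)))  →  pair(0, pair(k(b, k(b, 0)), 0))   [R2 at 2]
6. pair(0, pair(k(b, k(b, 0)), 0))  →  pair(0, pair(k(b, 0), 0))   [R2 at 2.1]
7. pair(0, pair(k(b, 0), 0))  →  pair(0, pair(0, 0))   [R2 at 2.1]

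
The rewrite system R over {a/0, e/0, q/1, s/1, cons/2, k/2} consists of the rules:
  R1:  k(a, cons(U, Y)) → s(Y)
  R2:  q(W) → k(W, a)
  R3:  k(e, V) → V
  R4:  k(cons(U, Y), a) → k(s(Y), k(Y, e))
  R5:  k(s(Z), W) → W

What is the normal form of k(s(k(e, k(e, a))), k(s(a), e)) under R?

e

1. k(s(k(e, k(e, a))), k(s(a), e))  →  k(s(a), e)   [R5 at ε]
2. k(s(a), e)  →  e   [R5 at ε]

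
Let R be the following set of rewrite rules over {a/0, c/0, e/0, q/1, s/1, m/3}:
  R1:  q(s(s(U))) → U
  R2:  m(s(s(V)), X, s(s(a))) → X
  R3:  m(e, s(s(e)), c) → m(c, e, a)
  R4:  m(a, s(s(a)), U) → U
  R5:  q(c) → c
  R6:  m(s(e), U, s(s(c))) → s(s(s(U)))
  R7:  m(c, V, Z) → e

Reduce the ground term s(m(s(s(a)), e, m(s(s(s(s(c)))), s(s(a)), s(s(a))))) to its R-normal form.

1. s(m(s(s(a)), e, m(s(s(s(s(c)))), s(s(a)), s(s(a)))))  →  s(m(s(s(a)), e, s(s(a))))   [R2 at 1.3]
2. s(m(s(s(a)), e, s(s(a))))  →  s(e)   [R2 at 1]

s(e)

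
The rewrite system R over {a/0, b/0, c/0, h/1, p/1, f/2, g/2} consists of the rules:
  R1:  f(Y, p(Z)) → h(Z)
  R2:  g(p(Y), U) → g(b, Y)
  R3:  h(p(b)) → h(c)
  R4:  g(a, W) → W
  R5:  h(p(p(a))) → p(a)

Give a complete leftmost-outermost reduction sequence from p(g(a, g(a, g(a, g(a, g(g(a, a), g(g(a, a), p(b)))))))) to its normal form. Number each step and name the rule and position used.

p(p(b))

1. p(g(a, g(a, g(a, g(a, g(g(a, a), g(g(a, a), p(b))))))))  →  p(g(a, g(a, g(a, g(g(a, a), g(g(a, a), p(b)))))))   [R4 at 1]
2. p(g(a, g(a, g(a, g(g(a, a), g(g(a, a), p(b)))))))  →  p(g(a, g(a, g(g(a, a), g(g(a, a), p(b))))))   [R4 at 1]
3. p(g(a, g(a, g(g(a, a), g(g(a, a), p(b))))))  →  p(g(a, g(g(a, a), g(g(a, a), p(b)))))   [R4 at 1]
4. p(g(a, g(g(a, a), g(g(a, a), p(b)))))  →  p(g(g(a, a), g(g(a, a), p(b))))   [R4 at 1]
5. p(g(g(a, a), g(g(a, a), p(b))))  →  p(g(a, g(g(a, a), p(b))))   [R4 at 1.1]
6. p(g(a, g(g(a, a), p(b))))  →  p(g(g(a, a), p(b)))   [R4 at 1]
7. p(g(g(a, a), p(b)))  →  p(g(a, p(b)))   [R4 at 1.1]
8. p(g(a, p(b)))  →  p(p(b))   [R4 at 1]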